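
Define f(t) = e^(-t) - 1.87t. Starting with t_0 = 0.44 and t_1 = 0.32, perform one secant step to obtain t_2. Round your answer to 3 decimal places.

f(0.44) = -0.17876, f(0.32) = 0.12775
t_2 = 0.32000 − 0.12775·(0.32000 − 0.44000) / (0.12775 − (-0.17876)) = 0.32000 − (-0.01533)/(0.30651) = 0.37001

0.370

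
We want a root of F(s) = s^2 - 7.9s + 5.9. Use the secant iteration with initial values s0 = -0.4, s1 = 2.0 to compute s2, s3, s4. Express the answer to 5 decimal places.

1.06349, 0.78011, 0.83719

F(-0.4) = 9.2200000, F(2.0) = -5.9000000
s2 = 2.0000000 − (-5.9000000)·(2.0000000 − (-0.4000000)) / (-5.9000000 − 9.2200000) = 2.0000000 − (-14.1600000)/(-15.1200000) = 1.0634921
F(1.0634921) = -1.3705719
s3 = 1.0634921 − (-1.3705719)·(1.0634921 − 2.0000000) / (-1.3705719 − (-5.9000000)) = 1.0634921 − (1.2835515)/(4.5294281) = 0.7801116
F(0.7801116) = 0.3456926
s4 = 0.7801116 − 0.3456926·(0.7801116 − 1.0634921) / (0.3456926 − (-1.3705719)) = 0.7801116 − (-0.0979625)/(1.7162645) = 0.8371905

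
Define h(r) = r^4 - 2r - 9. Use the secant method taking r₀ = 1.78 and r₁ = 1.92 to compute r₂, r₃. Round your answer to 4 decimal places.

h(1.78) = -2.521241, h(1.92) = 0.749545
r₂ = 1.920000 − 0.749545·(1.920000 − 1.780000) / (0.749545 − (-2.521241)) = 1.920000 − (0.104936)/(3.270786) = 1.887917
h(1.887917) = -0.072092
r₃ = 1.887917 − (-0.072092)·(1.887917 − 1.920000) / (-0.072092 − 0.749545) = 1.887917 − (0.002313)/(-0.821637) = 1.890732

1.8879, 1.8907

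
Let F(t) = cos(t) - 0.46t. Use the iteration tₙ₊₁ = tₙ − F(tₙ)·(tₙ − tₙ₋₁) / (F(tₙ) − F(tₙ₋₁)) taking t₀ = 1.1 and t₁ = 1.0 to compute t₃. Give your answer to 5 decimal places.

1.06096

F(1.1) = -0.0524039, F(1.0) = 0.0803023
t₂ = 1.0000000 − 0.0803023·(1.0000000 − 1.1000000) / (0.0803023 − (-0.0524039)) = 1.0000000 − (-0.0080302)/(0.1327062) = 1.0605114
F(1.0605114) = 0.0005907
t₃ = 1.0605114 − 0.0005907·(1.0605114 − 1.0000000) / (0.0005907 − 0.0803023) = 1.0605114 − (0.0000357)/(-0.0797116) = 1.0609598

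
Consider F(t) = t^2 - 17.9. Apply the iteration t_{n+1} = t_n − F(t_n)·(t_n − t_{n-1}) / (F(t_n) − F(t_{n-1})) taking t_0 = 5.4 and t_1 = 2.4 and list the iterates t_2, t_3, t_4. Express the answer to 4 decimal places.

F(5.4) = 11.260000, F(2.4) = -12.140000
t_2 = 2.400000 − (-12.140000)·(2.400000 − 5.400000) / (-12.140000 − 11.260000) = 2.400000 − (36.420000)/(-23.400000) = 3.956410
F(3.956410) = -2.246818
t_3 = 3.956410 − (-2.246818)·(3.956410 − 2.400000) / (-2.246818 − (-12.140000)) = 3.956410 − (-3.496970)/(9.893182) = 4.309883
F(4.309883) = 0.675092
t_4 = 4.309883 − 0.675092·(4.309883 − 3.956410) / (0.675092 − (-2.246818)) = 4.309883 − (0.238626)/(2.921910) = 4.228215

3.9564, 4.3099, 4.2282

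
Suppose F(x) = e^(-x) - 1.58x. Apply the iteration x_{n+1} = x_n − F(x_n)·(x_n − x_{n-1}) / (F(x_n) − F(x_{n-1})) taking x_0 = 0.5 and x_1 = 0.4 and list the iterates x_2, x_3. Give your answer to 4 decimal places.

F(0.5) = -0.183469, F(0.4) = 0.038320
x_2 = 0.400000 − 0.038320·(0.400000 − 0.500000) / (0.038320 − (-0.183469)) = 0.400000 − (-0.003832)/(0.221789) = 0.417278
F(0.417278) = -0.000461
x_3 = 0.417278 − (-0.000461)·(0.417278 − 0.400000) / (-0.000461 − 0.038320) = 0.417278 − (-0.000008)/(-0.038781) = 0.417072

0.4173, 0.4171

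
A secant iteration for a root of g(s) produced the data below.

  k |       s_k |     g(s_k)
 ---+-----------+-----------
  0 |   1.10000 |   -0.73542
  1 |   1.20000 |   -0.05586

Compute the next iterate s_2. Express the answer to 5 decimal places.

1.20822

s_2 = 1.20000 − (-0.05586)·(1.20000 − 1.10000) / (-0.05586 − (-0.73542))
   = 1.20000 − (-0.0055860)/(0.6795600) = 1.2082200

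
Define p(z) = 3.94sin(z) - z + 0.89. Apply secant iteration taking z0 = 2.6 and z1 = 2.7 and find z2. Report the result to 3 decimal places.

p(2.6) = 0.32108, p(2.7) = -0.12612
z2 = 2.70000 − (-0.12612)·(2.70000 − 2.60000) / (-0.12612 − 0.32108) = 2.70000 − (-0.01261)/(-0.44720) = 2.67180

2.672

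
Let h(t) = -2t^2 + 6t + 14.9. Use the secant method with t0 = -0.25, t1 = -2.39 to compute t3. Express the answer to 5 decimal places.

h(-0.25) = 13.2750000, h(-2.39) = -10.8642000
t2 = -2.3900000 − (-10.8642000)·(-2.3900000 − (-0.2500000)) / (-10.8642000 − 13.2750000) = -2.3900000 − (23.2493880)/(-24.1392000) = -1.4268617
h(-1.4268617) = 2.2669612
t3 = -1.4268617 − 2.2669612·(-1.4268617 − (-2.3900000)) / (2.2669612 − (-10.8642000)) = -1.4268617 − (2.1833971)/(13.1311612) = -1.5931377

-1.59314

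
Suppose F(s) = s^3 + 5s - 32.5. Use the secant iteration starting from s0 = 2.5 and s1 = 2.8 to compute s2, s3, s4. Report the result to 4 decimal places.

F(2.5) = -4.375000, F(2.8) = 3.452000
s2 = 2.800000 − 3.452000·(2.800000 − 2.500000) / (3.452000 − (-4.375000)) = 2.800000 − (1.035600)/(7.827000) = 2.667689
F(2.667689) = -0.176780
s3 = 2.667689 − (-0.176780)·(2.667689 − 2.800000) / (-0.176780 − 3.452000) = 2.667689 − (0.023390)/(-3.628780) = 2.674134
F(2.674134) = -0.006605
s4 = 2.674134 − (-0.006605)·(2.674134 − 2.667689) / (-0.006605 − (-0.176780)) = 2.674134 − (-0.000043)/(0.170175) = 2.674385

2.6677, 2.6741, 2.6744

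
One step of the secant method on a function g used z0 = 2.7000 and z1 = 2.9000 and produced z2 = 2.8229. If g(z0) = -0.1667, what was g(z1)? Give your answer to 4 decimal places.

0.1046

The secant line through (2.7000, -0.1667) and (2.9000, g(z1)) crosses zero at z2 = 2.8229.
So (2.7000, -0.1667), (2.9000, g(z1)), (2.8229, 0) are collinear:
g(z1) = -0.1667 · (2.9000 − 2.8229) / (2.7000 − 2.8229) = -0.1667 · (0.077100)/(-0.122900) = 0.104577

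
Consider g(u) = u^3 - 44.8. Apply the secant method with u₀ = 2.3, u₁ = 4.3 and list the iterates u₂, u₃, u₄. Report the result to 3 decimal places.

g(2.3) = -32.63300, g(4.3) = 34.70700
u₂ = 4.30000 − 34.70700·(4.30000 − 2.30000) / (34.70700 − (-32.63300)) = 4.30000 − (69.41400)/(67.34000) = 3.26920
g(3.26920) = -9.85984
u₃ = 3.26920 − (-9.85984)·(3.26920 − 4.30000) / (-9.85984 − 34.70700) = 3.26920 − (10.16351)/(-44.56684) = 3.49725
g(3.49725) = -2.02591
u₄ = 3.49725 − (-2.02591)·(3.49725 − 3.26920) / (-2.02591 − (-9.85984)) = 3.49725 − (-0.46201)/(7.83393) = 3.55623

3.269, 3.497, 3.556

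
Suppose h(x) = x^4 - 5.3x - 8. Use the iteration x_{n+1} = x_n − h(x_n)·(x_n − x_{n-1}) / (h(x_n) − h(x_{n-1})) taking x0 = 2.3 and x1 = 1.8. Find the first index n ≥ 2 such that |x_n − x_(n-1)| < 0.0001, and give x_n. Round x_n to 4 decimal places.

n = 6, x_n = 2.0899

h(2.3) = 7.794100, h(1.8) = -7.042400
x2 = 1.800000 − (-7.042400)·(-0.500000)/(-14.836500) = 2.037334;  |Δ| = 0.237334
h(2.037334) = -1.569323
x3 = 2.037334 − (-1.569323)·(0.237334)/(5.473077) = 2.105385;  |Δ| = 0.068052
h(2.105385) = 0.489826
x4 = 2.105385 − 0.489826·(0.068052)/(2.059149) = 2.089197;  |Δ| = 0.016188
h(2.089197) = -0.021739
x5 = 2.089197 − (-0.021739)·(-0.016188)/(-0.511564) = 2.089885;  |Δ| = 0.000688
h(2.089885) = -0.000281
x6 = 2.089885 − (-0.000281)·(0.000688)/(0.021458) = 2.089894;  |Δ| = 0.000009
|x6 − x5| = 0.000009 < 0.0001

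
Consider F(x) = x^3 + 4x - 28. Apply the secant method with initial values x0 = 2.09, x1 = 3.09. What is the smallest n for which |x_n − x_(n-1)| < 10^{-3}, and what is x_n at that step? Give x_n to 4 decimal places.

F(2.09) = -10.510671, F(3.09) = 13.863629
x2 = 3.090000 − 13.863629·(1.000000)/(24.374300) = 2.521219;  |Δ| = 0.568781
F(2.521219) = -1.888872
x3 = 2.521219 − (-1.888872)·(-0.568781)/(-15.752501) = 2.589422;  |Δ| = 0.068202
F(2.589422) = -0.279974
x4 = 2.589422 − (-0.279974)·(0.068202)/(1.608898) = 2.601290;  |Δ| = 0.011868
F(2.601290) = 0.007329
x5 = 2.601290 − 0.007329·(0.011868)/(0.287303) = 2.600987;  |Δ| = 0.000303
|x5 − x4| = 0.000303 < 10^{-3}

n = 5, x_n = 2.6010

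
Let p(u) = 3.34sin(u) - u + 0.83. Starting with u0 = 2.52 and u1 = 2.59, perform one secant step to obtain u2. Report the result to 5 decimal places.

p(2.52) = 0.2549844, p(2.59) = -0.0096919
u2 = 2.5900000 − (-0.0096919)·(2.5900000 − 2.5200000) / (-0.0096919 − 0.2549844) = 2.5900000 − (-0.0006784)/(-0.2646763) = 2.5874367

2.58744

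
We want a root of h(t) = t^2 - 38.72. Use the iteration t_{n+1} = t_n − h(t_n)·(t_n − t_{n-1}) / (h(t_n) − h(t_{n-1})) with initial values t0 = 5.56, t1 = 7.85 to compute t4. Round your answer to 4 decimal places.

h(5.56) = -7.806400, h(7.85) = 22.902500
t2 = 7.850000 − 22.902500·(7.850000 − 5.560000) / (22.902500 − (-7.806400)) = 7.850000 − (52.446725)/(30.708900) = 6.142133
h(6.142133) = -0.994205
t3 = 6.142133 − (-0.994205)·(6.142133 − 7.850000) / (-0.994205 − 22.902500) = 6.142133 − (1.697971)/(-23.896705) = 6.213187
h(6.213187) = -0.116303
t4 = 6.213187 − (-0.116303)·(6.213187 − 6.142133) / (-0.116303 − (-0.994205)) = 6.213187 − (-0.008264)/(0.877902) = 6.222601

6.2226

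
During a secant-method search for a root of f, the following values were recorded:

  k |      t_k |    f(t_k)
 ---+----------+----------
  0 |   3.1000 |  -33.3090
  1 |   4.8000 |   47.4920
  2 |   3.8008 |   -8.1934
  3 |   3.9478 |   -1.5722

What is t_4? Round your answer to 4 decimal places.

3.9827

t_4 = 3.9478 − (-1.5722)·(3.9478 − 3.8008) / (-1.5722 − (-8.1934))
   = 3.9478 − (-0.231113)/(6.621200) = 3.982705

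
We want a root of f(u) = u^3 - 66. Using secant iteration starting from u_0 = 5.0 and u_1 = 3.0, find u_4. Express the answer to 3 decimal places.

4.036

f(5.0) = 59.00000, f(3.0) = -39.00000
u_2 = 3.00000 − (-39.00000)·(3.00000 − 5.00000) / (-39.00000 − 59.00000) = 3.00000 − (78.00000)/(-98.00000) = 3.79592
f(3.79592) = -11.30463
u_3 = 3.79592 − (-11.30463)·(3.79592 − 3.00000) / (-11.30463 − (-39.00000)) = 3.79592 − (-8.99756)/(27.69537) = 4.12079
f(4.12079) = 3.97498
u_4 = 4.12079 − 3.97498·(4.12079 − 3.79592) / (3.97498 − (-11.30463)) = 4.12079 − (1.29138)/(15.27961) = 4.03628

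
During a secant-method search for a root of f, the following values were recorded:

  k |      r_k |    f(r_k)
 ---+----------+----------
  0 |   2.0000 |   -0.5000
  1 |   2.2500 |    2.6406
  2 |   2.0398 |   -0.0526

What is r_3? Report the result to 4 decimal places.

r_3 = 2.0398 − (-0.0526)·(2.0398 − 2.2500) / (-0.0526 − 2.6406)
   = 2.0398 − (0.011057)/(-2.693200) = 2.043905

2.0439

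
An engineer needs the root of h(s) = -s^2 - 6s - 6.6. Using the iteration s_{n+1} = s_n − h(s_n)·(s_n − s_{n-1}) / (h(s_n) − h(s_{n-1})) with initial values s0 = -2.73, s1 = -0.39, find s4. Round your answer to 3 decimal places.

-1.425

h(-2.73) = 2.32710, h(-0.39) = -4.41210
s2 = -0.39000 − (-4.41210)·(-0.39000 − (-2.73000)) / (-4.41210 − 2.32710) = -0.39000 − (-10.32431)/(-6.73920) = -1.92198
h(-1.92198) = 1.23787
s3 = -1.92198 − 1.23787·(-1.92198 − (-0.39000)) / (1.23787 − (-4.41210)) = -1.92198 − (-1.89639)/(5.64997) = -1.58633
h(-1.58633) = 0.40154
s4 = -1.58633 − 0.40154·(-1.58633 − (-1.92198)) / (0.40154 − 1.23787) = -1.58633 − (0.13478)/(-0.83633) = -1.42518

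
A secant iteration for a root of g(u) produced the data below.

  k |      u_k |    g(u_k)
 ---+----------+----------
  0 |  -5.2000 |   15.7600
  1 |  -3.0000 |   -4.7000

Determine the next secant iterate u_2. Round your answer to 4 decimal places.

u_2 = -3.0000 − (-4.7000)·(-3.0000 − (-5.2000)) / (-4.7000 − 15.7600)
   = -3.0000 − (-10.340000)/(-20.460000) = -3.505376

-3.5054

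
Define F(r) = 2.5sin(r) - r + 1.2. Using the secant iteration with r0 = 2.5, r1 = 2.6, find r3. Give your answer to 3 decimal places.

F(2.5) = 0.19618, F(2.6) = -0.11125
r2 = 2.60000 − (-0.11125)·(2.60000 − 2.50000) / (-0.11125 − 0.19618) = 2.60000 − (-0.01112)/(-0.30743) = 2.56381
F(2.56381) = 0.00160
r3 = 2.56381 − 0.00160·(2.56381 − 2.60000) / (0.00160 − (-0.11125)) = 2.56381 − (-0.00006)/(0.11284) = 2.56433

2.564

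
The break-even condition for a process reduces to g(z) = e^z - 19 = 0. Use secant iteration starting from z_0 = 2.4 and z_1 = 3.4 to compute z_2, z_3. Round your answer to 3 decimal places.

g(2.4) = -7.97682, g(3.4) = 10.96410
z_2 = 3.40000 − 10.96410·(3.40000 − 2.40000) / (10.96410 − (-7.97682)) = 3.40000 − (10.96410)/(18.94092) = 2.82114
g(2.82114) = -2.20397
z_3 = 2.82114 − (-2.20397)·(2.82114 − 3.40000) / (-2.20397 − 10.96410) = 2.82114 − (1.27579)/(-13.16807) = 2.91803

2.821, 2.918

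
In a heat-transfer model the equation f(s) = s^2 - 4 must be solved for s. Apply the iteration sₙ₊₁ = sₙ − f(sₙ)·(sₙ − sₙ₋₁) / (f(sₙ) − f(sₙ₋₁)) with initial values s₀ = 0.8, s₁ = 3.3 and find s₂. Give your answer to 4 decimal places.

1.6195

f(0.8) = -3.360000, f(3.3) = 6.890000
s₂ = 3.300000 − 6.890000·(3.300000 − 0.800000) / (6.890000 − (-3.360000)) = 3.300000 − (17.225000)/(10.250000) = 1.619512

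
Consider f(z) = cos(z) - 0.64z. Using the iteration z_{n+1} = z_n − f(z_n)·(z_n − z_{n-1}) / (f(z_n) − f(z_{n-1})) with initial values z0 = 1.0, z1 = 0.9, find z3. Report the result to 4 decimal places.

0.9318

f(1.0) = -0.099698, f(0.9) = 0.045610
z2 = 0.900000 − 0.045610·(0.900000 − 1.000000) / (0.045610 − (-0.099698)) = 0.900000 − (-0.004561)/(0.145308) = 0.931389
f(0.931389) = 0.000632
z3 = 0.931389 − 0.000632·(0.931389 − 0.900000) / (0.000632 − 0.045610) = 0.931389 − (0.000020)/(-0.044978) = 0.931829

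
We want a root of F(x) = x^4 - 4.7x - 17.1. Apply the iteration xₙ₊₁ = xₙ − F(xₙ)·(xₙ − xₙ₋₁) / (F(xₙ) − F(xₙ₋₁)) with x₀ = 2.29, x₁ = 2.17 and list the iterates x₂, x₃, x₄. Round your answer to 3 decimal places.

2.299, 2.298, 2.298

F(2.29) = -0.36242, F(2.17) = -5.12526
x₂ = 2.17000 − (-5.12526)·(2.17000 − 2.29000) / (-5.12526 − (-0.36242)) = 2.17000 − (0.61503)/(-4.76285) = 2.29913
F(2.29913) = 0.03592
x₃ = 2.29913 − 0.03592·(2.29913 − 2.17000) / (0.03592 − (-5.12526)) = 2.29913 − (0.00464)/(5.16118) = 2.29823
F(2.29823) = -0.00352
x₄ = 2.29823 − (-0.00352)·(2.29823 − 2.29913) / (-0.00352 − 0.03592) = 2.29823 − (0.00000)/(-0.03944) = 2.29831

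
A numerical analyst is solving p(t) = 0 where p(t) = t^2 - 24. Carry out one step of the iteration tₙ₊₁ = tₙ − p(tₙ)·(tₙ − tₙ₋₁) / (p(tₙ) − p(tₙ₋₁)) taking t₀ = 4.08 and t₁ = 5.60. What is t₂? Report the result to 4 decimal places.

p(4.08) = -7.353600, p(5.60) = 7.360000
t₂ = 5.600000 − 7.360000·(5.600000 − 4.080000) / (7.360000 − (-7.353600)) = 5.600000 − (11.187200)/(14.713600) = 4.839669

4.8397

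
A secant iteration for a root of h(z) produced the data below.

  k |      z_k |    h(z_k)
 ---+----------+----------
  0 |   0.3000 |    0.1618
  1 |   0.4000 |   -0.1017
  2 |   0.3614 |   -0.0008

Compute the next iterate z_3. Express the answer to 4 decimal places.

0.3611

z_3 = 0.3614 − (-0.0008)·(0.3614 − 0.4000) / (-0.0008 − (-0.1017))
   = 0.3614 − (0.000031)/(0.100900) = 0.361094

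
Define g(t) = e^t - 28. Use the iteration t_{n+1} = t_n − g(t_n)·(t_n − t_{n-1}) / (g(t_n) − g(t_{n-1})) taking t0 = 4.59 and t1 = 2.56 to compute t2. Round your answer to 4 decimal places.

2.9174

g(4.59) = 70.494430, g(2.56) = -15.064183
t2 = 2.560000 − (-15.064183)·(2.560000 − 4.590000) / (-15.064183 − 70.494430) = 2.560000 − (30.580291)/(-85.558613) = 2.917419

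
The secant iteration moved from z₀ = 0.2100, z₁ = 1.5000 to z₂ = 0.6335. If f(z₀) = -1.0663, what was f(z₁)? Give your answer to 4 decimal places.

The secant line through (0.2100, -1.0663) and (1.5000, f(z₁)) crosses zero at z₂ = 0.6335.
So (0.2100, -1.0663), (1.5000, f(z₁)), (0.6335, 0) are collinear:
f(z₁) = -1.0663 · (1.5000 − 0.6335) / (0.2100 − 0.6335) = -1.0663 · (0.866500)/(-0.423500) = 2.181698

2.1817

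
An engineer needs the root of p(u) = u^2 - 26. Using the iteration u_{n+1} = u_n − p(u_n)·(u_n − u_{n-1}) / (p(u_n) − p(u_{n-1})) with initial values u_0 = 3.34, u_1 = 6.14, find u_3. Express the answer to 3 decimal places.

p(3.34) = -14.84440, p(6.14) = 11.69960
u_2 = 6.14000 − 11.69960·(6.14000 − 3.34000) / (11.69960 − (-14.84440)) = 6.14000 − (32.75888)/(26.54400) = 4.90586
p(4.90586) = -1.93249
u_3 = 4.90586 − (-1.93249)·(4.90586 − 6.14000) / (-1.93249 − 11.69960) = 4.90586 − (2.38495)/(-13.63209) = 5.08082

5.081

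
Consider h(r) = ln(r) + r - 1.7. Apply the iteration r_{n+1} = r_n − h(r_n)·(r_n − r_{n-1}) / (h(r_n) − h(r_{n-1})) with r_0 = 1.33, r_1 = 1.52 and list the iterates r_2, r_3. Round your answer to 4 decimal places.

h(1.33) = -0.084821, h(1.52) = 0.238710
r_2 = 1.520000 − 0.238710·(1.520000 − 1.330000) / (0.238710 − (-0.084821)) = 1.520000 − (0.045355)/(0.323531) = 1.379813
h(1.379813) = 0.001761
r_3 = 1.379813 − 0.001761·(1.379813 − 1.520000) / (0.001761 − 0.238710) = 1.379813 − (-0.000247)/(-0.236950) = 1.378771

1.3798, 1.3788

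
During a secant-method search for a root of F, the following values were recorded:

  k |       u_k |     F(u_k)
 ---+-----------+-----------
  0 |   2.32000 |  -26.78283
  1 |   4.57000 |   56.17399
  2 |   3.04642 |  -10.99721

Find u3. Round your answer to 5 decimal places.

u3 = 3.04642 − (-10.99721)·(3.04642 − 4.57000) / (-10.99721 − 56.17399)
   = 3.04642 − (16.7551292)/(-67.1712000) = 3.2958592

3.29586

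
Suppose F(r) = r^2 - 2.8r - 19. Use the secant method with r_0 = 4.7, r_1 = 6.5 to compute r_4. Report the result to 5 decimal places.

F(4.7) = -10.0700000, F(6.5) = 5.0500000
r_2 = 6.5000000 − 5.0500000·(6.5000000 − 4.7000000) / (5.0500000 − (-10.0700000)) = 6.5000000 − (9.0900000)/(15.1200000) = 5.8988095
F(5.8988095) = -0.7207129
r_3 = 5.8988095 − (-0.7207129)·(5.8988095 − 6.5000000) / (-0.7207129 − 5.0500000) = 5.8988095 − (0.4332857)/(-5.7707129) = 5.9738931
F(5.9738931) = -0.0395020
r_4 = 5.9738931 − (-0.0395020)·(5.9738931 − 5.8988095) / (-0.0395020 − (-0.7207129)) = 5.9738931 − (-0.0029659)/(0.6812109) = 5.9782470

5.97825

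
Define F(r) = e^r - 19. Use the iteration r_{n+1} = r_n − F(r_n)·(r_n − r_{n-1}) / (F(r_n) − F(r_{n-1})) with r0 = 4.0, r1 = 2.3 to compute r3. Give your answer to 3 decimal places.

3.058

F(4.0) = 35.59815, F(2.3) = -9.02582
r2 = 2.30000 − (-9.02582)·(2.30000 − 4.00000) / (-9.02582 − 35.59815) = 2.30000 − (15.34389)/(-44.62397) = 2.64385
F(2.64385) = -4.93276
r3 = 2.64385 − (-4.93276)·(2.64385 − 2.30000) / (-4.93276 − (-9.02582)) = 2.64385 − (-1.69612)/(4.09306) = 3.05824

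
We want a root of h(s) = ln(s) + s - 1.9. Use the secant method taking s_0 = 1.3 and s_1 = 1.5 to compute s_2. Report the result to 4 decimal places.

1.4968

h(1.3) = -0.337636, h(1.5) = 0.005465
s_2 = 1.500000 − 0.005465·(1.500000 − 1.300000) / (0.005465 − (-0.337636)) = 1.500000 − (0.001093)/(0.343101) = 1.496814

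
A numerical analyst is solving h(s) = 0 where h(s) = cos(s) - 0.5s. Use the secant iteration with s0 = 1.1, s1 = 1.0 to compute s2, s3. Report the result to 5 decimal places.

1.02948, 1.02987

h(1.1) = -0.0964039, h(1.0) = 0.0403023
s2 = 1.0000000 − 0.0403023·(1.0000000 − 1.1000000) / (0.0403023 − (-0.0964039)) = 1.0000000 − (-0.0040302)/(0.1367062) = 1.0294810
h(1.0294810) = 0.0005233
s3 = 1.0294810 − 0.0005233·(1.0294810 − 1.0000000) / (0.0005233 − 0.0403023) = 1.0294810 − (0.0000154)/(-0.0397790) = 1.0298688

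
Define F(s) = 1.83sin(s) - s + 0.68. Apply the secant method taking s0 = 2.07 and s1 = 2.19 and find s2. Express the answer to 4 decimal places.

2.1800

F(2.07) = 0.216674, F(2.19) = -0.019756
s2 = 2.190000 − (-0.019756)·(2.190000 − 2.070000) / (-0.019756 − 0.216674) = 2.190000 − (-0.002371)/(-0.236430) = 2.179973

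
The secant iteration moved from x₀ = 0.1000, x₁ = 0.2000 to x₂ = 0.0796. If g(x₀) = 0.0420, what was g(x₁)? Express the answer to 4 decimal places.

0.2479

The secant line through (0.1000, 0.0420) and (0.2000, g(x₁)) crosses zero at x₂ = 0.0796.
So (0.1000, 0.0420), (0.2000, g(x₁)), (0.0796, 0) are collinear:
g(x₁) = 0.0420 · (0.2000 − 0.0796) / (0.1000 − 0.0796) = 0.0420 · (0.120400)/(0.020400) = 0.247882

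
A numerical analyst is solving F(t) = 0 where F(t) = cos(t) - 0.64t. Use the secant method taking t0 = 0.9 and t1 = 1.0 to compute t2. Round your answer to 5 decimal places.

0.93139

F(0.9) = 0.0456100, F(1.0) = -0.0996977
t2 = 1.0000000 − (-0.0996977)·(1.0000000 − 0.9000000) / (-0.0996977 − 0.0456100) = 1.0000000 − (-0.0099698)/(-0.1453077) = 0.9313886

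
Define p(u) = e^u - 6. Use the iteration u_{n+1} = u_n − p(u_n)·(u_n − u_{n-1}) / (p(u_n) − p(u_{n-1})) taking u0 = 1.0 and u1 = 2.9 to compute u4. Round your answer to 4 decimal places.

1.8310

p(1.0) = -3.281718, p(2.9) = 12.174145
u2 = 2.900000 − 12.174145·(2.900000 − 1.000000) / (12.174145 − (-3.281718)) = 2.900000 − (23.130876)/(15.455864) = 1.403424
p(1.403424) = -1.930892
u3 = 1.403424 − (-1.930892)·(1.403424 − 2.900000) / (-1.930892 − 12.174145) = 1.403424 − (2.889726)/(-14.105037) = 1.608296
p(1.608296) = -1.005707
u4 = 1.608296 − (-1.005707)·(1.608296 − 1.403424) / (-1.005707 − (-1.930892)) = 1.608296 − (-0.206041)/(0.925185) = 1.830999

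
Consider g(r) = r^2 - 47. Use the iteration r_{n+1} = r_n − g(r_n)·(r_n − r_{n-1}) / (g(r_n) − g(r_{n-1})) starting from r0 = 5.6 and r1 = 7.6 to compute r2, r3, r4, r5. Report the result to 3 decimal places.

6.785, 6.852, 6.856, 6.856

g(5.6) = -15.64000, g(7.6) = 10.76000
r2 = 7.60000 − 10.76000·(7.60000 − 5.60000) / (10.76000 − (-15.64000)) = 7.60000 − (21.52000)/(26.40000) = 6.78485
g(6.78485) = -0.96583
r3 = 6.78485 − (-0.96583)·(6.78485 − 7.60000) / (-0.96583 − 10.76000) = 6.78485 − (0.78730)/(-11.72583) = 6.85199
g(6.85199) = -0.05022
r4 = 6.85199 − (-0.05022)·(6.85199 − 6.78485) / (-0.05022 − (-0.96583)) = 6.85199 − (-0.00337)/(0.91561) = 6.85567
g(6.85567) = 0.00026
r5 = 6.85567 − 0.00026·(6.85567 − 6.85199) / (0.00026 − (-0.05022)) = 6.85567 − (0.00000)/(0.05048) = 6.85565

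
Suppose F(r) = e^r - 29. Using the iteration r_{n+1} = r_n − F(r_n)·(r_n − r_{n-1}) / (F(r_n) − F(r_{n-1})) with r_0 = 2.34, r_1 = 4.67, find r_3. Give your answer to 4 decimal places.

F(2.34) = -18.618763, F(4.67) = 77.697742
r_2 = 4.670000 − 77.697742·(4.670000 − 2.340000) / (77.697742 − (-18.618763)) = 4.670000 − (181.035740)/(96.316506) = 2.790408
F(2.790408) = -12.712337
r_3 = 2.790408 − (-12.712337)·(2.790408 − 4.670000) / (-12.712337 − 77.697742) = 2.790408 − (23.894008)/(-90.410080) = 3.054693

3.0547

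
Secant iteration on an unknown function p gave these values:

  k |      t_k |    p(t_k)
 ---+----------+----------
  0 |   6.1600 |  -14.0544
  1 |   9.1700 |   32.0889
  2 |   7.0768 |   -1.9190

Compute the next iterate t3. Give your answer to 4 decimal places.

7.1949

t3 = 7.0768 − (-1.9190)·(7.0768 − 9.1700) / (-1.9190 − 32.0889)
   = 7.0768 − (4.016851)/(-34.007900) = 7.194915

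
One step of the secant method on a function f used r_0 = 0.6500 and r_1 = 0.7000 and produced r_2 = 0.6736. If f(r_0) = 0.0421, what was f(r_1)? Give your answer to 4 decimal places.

-0.0471

The secant line through (0.6500, 0.0421) and (0.7000, f(r_1)) crosses zero at r_2 = 0.6736.
So (0.6500, 0.0421), (0.7000, f(r_1)), (0.6736, 0) are collinear:
f(r_1) = 0.0421 · (0.7000 − 0.6736) / (0.6500 − 0.6736) = 0.0421 · (0.026400)/(-0.023600) = -0.047095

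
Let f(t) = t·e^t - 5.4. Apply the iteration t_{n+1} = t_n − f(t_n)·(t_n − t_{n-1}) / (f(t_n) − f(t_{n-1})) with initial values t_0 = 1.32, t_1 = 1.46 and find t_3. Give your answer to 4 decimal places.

1.3707

f(1.32) = -0.458684, f(1.46) = 0.886701
t_2 = 1.460000 − 0.886701·(1.460000 − 1.320000) / (0.886701 − (-0.458684)) = 1.460000 − (0.124138)/(1.345385) = 1.367730
f(1.367730) = -0.029704
t_3 = 1.367730 − (-0.029704)·(1.367730 − 1.460000) / (-0.029704 − 0.886701) = 1.367730 − (0.002741)/(-0.916405) = 1.370721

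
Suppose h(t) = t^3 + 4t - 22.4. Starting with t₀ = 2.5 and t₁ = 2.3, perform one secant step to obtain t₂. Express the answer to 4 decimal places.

h(2.5) = 3.225000, h(2.3) = -1.033000
t₂ = 2.300000 − (-1.033000)·(2.300000 − 2.500000) / (-1.033000 − 3.225000) = 2.300000 − (0.206600)/(-4.258000) = 2.348520

2.3485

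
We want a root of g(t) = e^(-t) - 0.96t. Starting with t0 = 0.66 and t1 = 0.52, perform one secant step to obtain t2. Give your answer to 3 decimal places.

0.583

g(0.66) = -0.11675, g(0.52) = 0.09532
t2 = 0.52000 − 0.09532·(0.52000 − 0.66000) / (0.09532 − (-0.11675)) = 0.52000 − (-0.01334)/(0.21207) = 0.58293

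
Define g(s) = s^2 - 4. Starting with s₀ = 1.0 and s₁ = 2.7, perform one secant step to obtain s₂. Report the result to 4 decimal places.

g(1.0) = -3.000000, g(2.7) = 3.290000
s₂ = 2.700000 − 3.290000·(2.700000 − 1.000000) / (3.290000 − (-3.000000)) = 2.700000 − (5.593000)/(6.290000) = 1.810811

1.8108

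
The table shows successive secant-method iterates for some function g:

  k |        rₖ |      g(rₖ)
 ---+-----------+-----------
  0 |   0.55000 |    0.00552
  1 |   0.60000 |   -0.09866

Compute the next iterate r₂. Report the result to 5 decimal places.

r₂ = 0.60000 − (-0.09866)·(0.60000 − 0.55000) / (-0.09866 − 0.00552)
   = 0.60000 − (-0.0049330)/(-0.1041800) = 0.5526493

0.55265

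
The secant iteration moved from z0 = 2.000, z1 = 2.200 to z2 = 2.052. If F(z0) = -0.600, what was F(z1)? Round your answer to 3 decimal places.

The secant line through (2.000, -0.600) and (2.200, F(z1)) crosses zero at z2 = 2.052.
So (2.000, -0.600), (2.200, F(z1)), (2.052, 0) are collinear:
F(z1) = -0.600 · (2.200 − 2.052) / (2.000 − 2.052) = -0.600 · (0.14800)/(-0.05200) = 1.70769

1.708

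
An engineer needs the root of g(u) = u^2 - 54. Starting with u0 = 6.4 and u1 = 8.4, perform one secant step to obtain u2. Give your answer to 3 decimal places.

g(6.4) = -13.04000, g(8.4) = 16.56000
u2 = 8.40000 − 16.56000·(8.40000 − 6.40000) / (16.56000 − (-13.04000)) = 8.40000 − (33.12000)/(29.60000) = 7.28108

7.281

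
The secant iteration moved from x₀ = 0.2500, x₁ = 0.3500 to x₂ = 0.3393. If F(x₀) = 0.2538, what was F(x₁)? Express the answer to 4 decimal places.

The secant line through (0.2500, 0.2538) and (0.3500, F(x₁)) crosses zero at x₂ = 0.3393.
So (0.2500, 0.2538), (0.3500, F(x₁)), (0.3393, 0) are collinear:
F(x₁) = 0.2538 · (0.3500 − 0.3393) / (0.2500 − 0.3393) = 0.2538 · (0.010700)/(-0.089300) = -0.030411

-0.0304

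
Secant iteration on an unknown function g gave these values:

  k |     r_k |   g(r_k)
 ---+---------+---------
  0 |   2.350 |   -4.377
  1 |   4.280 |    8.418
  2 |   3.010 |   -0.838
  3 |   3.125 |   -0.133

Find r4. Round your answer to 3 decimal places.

r4 = 3.125 − (-0.133)·(3.125 − 3.010) / (-0.133 − (-0.838))
   = 3.125 − (-0.01530)/(0.70500) = 3.14670

3.147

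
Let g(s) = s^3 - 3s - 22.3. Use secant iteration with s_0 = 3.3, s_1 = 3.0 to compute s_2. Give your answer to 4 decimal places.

g(3.3) = 3.737000, g(3.0) = -4.300000
s_2 = 3.000000 − (-4.300000)·(3.000000 − 3.300000) / (-4.300000 − 3.737000) = 3.000000 − (1.290000)/(-8.037000) = 3.160508

3.1605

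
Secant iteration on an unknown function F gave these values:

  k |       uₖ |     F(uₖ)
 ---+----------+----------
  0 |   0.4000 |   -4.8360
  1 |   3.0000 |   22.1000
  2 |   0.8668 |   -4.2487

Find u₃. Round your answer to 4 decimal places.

u₃ = 0.8668 − (-4.2487)·(0.8668 − 3.0000) / (-4.2487 − 22.1000)
   = 0.8668 − (9.063327)/(-26.348700) = 1.210776

1.2108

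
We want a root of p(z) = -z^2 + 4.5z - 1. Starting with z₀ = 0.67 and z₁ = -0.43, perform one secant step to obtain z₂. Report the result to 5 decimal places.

0.30237

p(0.67) = 1.5661000, p(-0.43) = -3.1199000
z₂ = -0.4300000 − (-3.1199000)·(-0.4300000 − 0.6700000) / (-3.1199000 − 1.5661000) = -0.4300000 − (3.4318900)/(-4.6860000) = 0.3023709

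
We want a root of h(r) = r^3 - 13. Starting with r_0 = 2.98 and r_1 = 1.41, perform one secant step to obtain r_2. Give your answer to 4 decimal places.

h(2.98) = 13.463592, h(1.41) = -10.196779
r_2 = 1.410000 − (-10.196779)·(1.410000 − 2.980000) / (-10.196779 − 13.463592) = 1.410000 − (16.008943)/(-23.660371) = 2.086614

2.0866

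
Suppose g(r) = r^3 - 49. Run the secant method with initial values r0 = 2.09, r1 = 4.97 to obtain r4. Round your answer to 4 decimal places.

3.6897

g(2.09) = -39.870671, g(4.97) = 73.763473
r2 = 4.970000 − 73.763473·(4.970000 − 2.090000) / (73.763473 − (-39.870671)) = 4.970000 − (212.438802)/(113.634144) = 3.100502
g(3.100502) = -19.194524
r3 = 3.100502 − (-19.194524)·(3.100502 − 4.970000) / (-19.194524 − 73.763473) = 3.100502 − (35.884124)/(-92.957997) = 3.486527
g(3.486527) = -6.618223
r4 = 3.486527 − (-6.618223)·(3.486527 − 3.100502) / (-6.618223 − (-19.194524)) = 3.486527 − (-2.554801)/(12.576301) = 3.689671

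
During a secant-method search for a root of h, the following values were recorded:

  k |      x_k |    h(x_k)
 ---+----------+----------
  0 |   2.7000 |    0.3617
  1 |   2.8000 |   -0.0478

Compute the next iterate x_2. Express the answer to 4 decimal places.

x_2 = 2.8000 − (-0.0478)·(2.8000 − 2.7000) / (-0.0478 − 0.3617)
   = 2.8000 − (-0.004780)/(-0.409500) = 2.788327

2.7883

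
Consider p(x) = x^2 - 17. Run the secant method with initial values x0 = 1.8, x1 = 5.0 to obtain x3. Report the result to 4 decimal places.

p(1.8) = -13.760000, p(5.0) = 8.000000
x2 = 5.000000 − 8.000000·(5.000000 − 1.800000) / (8.000000 − (-13.760000)) = 5.000000 − (25.600000)/(21.760000) = 3.823529
p(3.823529) = -2.380623
x3 = 3.823529 − (-2.380623)·(3.823529 − 5.000000) / (-2.380623 − 8.000000) = 3.823529 − (2.800733)/(-10.380623) = 4.093333

4.0933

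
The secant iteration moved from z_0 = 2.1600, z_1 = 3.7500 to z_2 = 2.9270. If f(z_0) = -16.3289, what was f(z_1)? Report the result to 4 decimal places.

The secant line through (2.1600, -16.3289) and (3.7500, f(z_1)) crosses zero at z_2 = 2.9270.
So (2.1600, -16.3289), (3.7500, f(z_1)), (2.9270, 0) are collinear:
f(z_1) = -16.3289 · (3.7500 − 2.9270) / (2.1600 − 2.9270) = -16.3289 · (0.823000)/(-0.767000) = 17.521101

17.5211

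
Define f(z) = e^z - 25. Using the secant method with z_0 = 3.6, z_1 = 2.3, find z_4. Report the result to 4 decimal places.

f(3.6) = 11.598234, f(2.3) = -15.025818
z_2 = 2.300000 − (-15.025818)·(2.300000 − 3.600000) / (-15.025818 − 11.598234) = 2.300000 − (19.533563)/(-26.624052) = 3.033681
f(3.033681) = -4.226439
z_3 = 3.033681 − (-4.226439)·(3.033681 − 2.300000) / (-4.226439 − (-15.025818)) = 3.033681 − (-3.100858)/(10.799378) = 3.320814
f(3.320814) = 2.682878
z_4 = 3.320814 − 2.682878·(3.320814 − 3.033681) / (2.682878 − (-4.226439)) = 3.320814 − (0.770343)/(6.909317) = 3.209321

3.2093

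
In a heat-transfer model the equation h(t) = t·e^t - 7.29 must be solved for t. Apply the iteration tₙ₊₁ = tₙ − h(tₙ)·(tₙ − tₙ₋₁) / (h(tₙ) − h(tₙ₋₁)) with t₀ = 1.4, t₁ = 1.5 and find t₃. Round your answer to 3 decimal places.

h(1.4) = -1.61272, h(1.5) = -0.56747
t₂ = 1.50000 − (-0.56747)·(1.50000 − 1.40000) / (-0.56747 − (-1.61272)) = 1.50000 − (-0.05675)/(1.04525) = 1.55429
h(1.55429) = 0.06447
t₃ = 1.55429 − 0.06447·(1.55429 − 1.50000) / (0.06447 − (-0.56747)) = 1.55429 − (0.00350)/(0.63194) = 1.54875

1.549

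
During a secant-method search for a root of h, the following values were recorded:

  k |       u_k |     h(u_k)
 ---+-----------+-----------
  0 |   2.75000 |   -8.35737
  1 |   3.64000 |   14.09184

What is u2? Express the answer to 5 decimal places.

u2 = 3.64000 − 14.09184·(3.64000 − 2.75000) / (14.09184 − (-8.35737))
   = 3.64000 − (12.5417376)/(22.4492100) = 3.0813283

3.08133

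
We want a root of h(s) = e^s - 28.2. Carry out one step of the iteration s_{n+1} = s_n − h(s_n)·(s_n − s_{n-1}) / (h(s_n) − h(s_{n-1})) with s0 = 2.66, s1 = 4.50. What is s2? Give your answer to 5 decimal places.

h(2.66) = -13.9037109, h(4.50) = 61.8171313
s2 = 4.5000000 − 61.8171313·(4.5000000 − 2.6600000) / (61.8171313 − (-13.9037109)) = 4.5000000 − (113.7435216)/(75.7208422) = 2.9978572

2.99786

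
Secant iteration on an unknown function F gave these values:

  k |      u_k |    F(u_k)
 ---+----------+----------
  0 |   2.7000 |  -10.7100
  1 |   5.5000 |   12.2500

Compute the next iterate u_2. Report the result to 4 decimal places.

u_2 = 5.5000 − 12.2500·(5.5000 − 2.7000) / (12.2500 − (-10.7100))
   = 5.5000 − (34.300000)/(22.960000) = 4.006098

4.0061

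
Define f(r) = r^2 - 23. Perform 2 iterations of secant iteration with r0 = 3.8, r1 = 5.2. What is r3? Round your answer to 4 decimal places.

4.7940

f(3.8) = -8.560000, f(5.2) = 4.040000
r2 = 5.200000 − 4.040000·(5.200000 − 3.800000) / (4.040000 − (-8.560000)) = 5.200000 − (5.656000)/(12.600000) = 4.751111
f(4.751111) = -0.426943
r3 = 4.751111 − (-0.426943)·(4.751111 − 5.200000) / (-0.426943 − 4.040000) = 4.751111 − (0.191650)/(-4.466943) = 4.794015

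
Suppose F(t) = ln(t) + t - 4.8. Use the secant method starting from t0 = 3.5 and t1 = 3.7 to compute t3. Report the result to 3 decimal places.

3.537

F(3.5) = -0.04724, F(3.7) = 0.20833
t2 = 3.70000 − 0.20833·(3.70000 − 3.50000) / (0.20833 − (-0.04724)) = 3.70000 − (0.04167)/(0.25557) = 3.53697
F(3.53697) = 0.00024
t3 = 3.53697 − 0.00024·(3.53697 − 3.70000) / (0.00024 − 0.20833) = 3.53697 − (-0.00004)/(-0.20810) = 3.53678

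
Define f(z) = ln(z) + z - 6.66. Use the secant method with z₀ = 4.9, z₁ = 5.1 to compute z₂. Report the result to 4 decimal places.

f(4.9) = -0.170765, f(5.1) = 0.069241
z₂ = 5.100000 − 0.069241·(5.100000 − 4.900000) / (0.069241 − (-0.170765)) = 5.100000 − (0.013848)/(0.240005) = 5.042301

5.0423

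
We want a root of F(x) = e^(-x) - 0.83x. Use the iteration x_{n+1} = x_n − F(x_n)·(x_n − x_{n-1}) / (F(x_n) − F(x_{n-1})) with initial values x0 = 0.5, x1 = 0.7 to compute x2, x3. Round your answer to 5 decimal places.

F(0.5) = 0.1915307, F(0.7) = -0.0844147
x2 = 0.7000000 − (-0.0844147)·(0.7000000 − 0.5000000) / (-0.0844147 − 0.1915307) = 0.7000000 − (-0.0168829)/(-0.2759454) = 0.6388178
F(0.6388178) = -0.0023026
x3 = 0.6388178 − (-0.0023026)·(0.6388178 − 0.7000000) / (-0.0023026 − (-0.0844147)) = 0.6388178 − (0.0001409)/(0.0821121) = 0.6371021

0.63882, 0.63710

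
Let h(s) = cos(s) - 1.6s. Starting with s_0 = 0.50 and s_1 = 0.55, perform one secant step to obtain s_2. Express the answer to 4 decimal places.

h(0.50) = 0.077583, h(0.55) = -0.027475
s_2 = 0.550000 − (-0.027475)·(0.550000 − 0.500000) / (-0.027475 − 0.077583) = 0.550000 − (-0.001374)/(-0.105058) = 0.536924

0.5369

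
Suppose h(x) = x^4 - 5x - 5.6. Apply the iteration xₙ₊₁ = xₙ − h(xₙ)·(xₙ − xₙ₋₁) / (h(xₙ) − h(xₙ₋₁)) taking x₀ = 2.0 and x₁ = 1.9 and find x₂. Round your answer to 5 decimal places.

h(2.0) = 0.4000000, h(1.9) = -2.0679000
x₂ = 1.9000000 − (-2.0679000)·(1.9000000 − 2.0000000) / (-2.0679000 − 0.4000000) = 1.9000000 − (0.2067900)/(-2.4679000) = 1.9837919

1.98379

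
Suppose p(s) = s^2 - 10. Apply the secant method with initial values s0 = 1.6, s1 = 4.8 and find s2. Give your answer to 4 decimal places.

p(1.6) = -7.440000, p(4.8) = 13.040000
s2 = 4.800000 − 13.040000·(4.800000 − 1.600000) / (13.040000 − (-7.440000)) = 4.800000 − (41.728000)/(20.480000) = 2.762500

2.7625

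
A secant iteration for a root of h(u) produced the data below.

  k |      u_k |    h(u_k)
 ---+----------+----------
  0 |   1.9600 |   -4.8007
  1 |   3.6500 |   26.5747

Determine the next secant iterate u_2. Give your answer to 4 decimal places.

u_2 = 3.6500 − 26.5747·(3.6500 − 1.9600) / (26.5747 − (-4.8007))
   = 3.6500 − (44.911243)/(31.375400) = 2.218584

2.2186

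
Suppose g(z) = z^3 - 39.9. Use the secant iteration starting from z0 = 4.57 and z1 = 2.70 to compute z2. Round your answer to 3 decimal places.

g(4.57) = 55.54399, g(2.70) = -20.21700
z2 = 2.70000 − (-20.21700)·(2.70000 − 4.57000) / (-20.21700 − 55.54399) = 2.70000 − (37.80579)/(-75.76099) = 3.19901

3.199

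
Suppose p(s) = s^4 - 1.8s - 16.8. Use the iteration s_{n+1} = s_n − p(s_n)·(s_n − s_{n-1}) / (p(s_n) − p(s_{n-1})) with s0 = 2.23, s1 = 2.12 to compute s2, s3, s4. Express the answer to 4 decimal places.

2.1306, 2.1314, 2.1314

p(2.23) = 3.915734, p(2.12) = -0.416369
s2 = 2.120000 − (-0.416369)·(2.120000 − 2.230000) / (-0.416369 − 3.915734) = 2.120000 − (0.045801)/(-4.332103) = 2.130572
p(2.130572) = -0.029436
s3 = 2.130572 − (-0.029436)·(2.130572 − 2.120000) / (-0.029436 − (-0.416369)) = 2.130572 − (-0.000311)/(0.386933) = 2.131377
p(2.131377) = 0.000248
s4 = 2.131377 − 0.000248·(2.131377 − 2.130572) / (0.000248 − (-0.029436)) = 2.131377 − (0.000000)/(0.029684) = 2.131370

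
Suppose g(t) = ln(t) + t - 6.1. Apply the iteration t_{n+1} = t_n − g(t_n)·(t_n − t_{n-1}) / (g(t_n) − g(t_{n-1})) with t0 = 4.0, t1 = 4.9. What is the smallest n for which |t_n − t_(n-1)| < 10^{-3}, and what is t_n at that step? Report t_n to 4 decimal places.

n = 4, t_n = 4.5786

g(4.0) = -0.713706, g(4.9) = 0.389235
t2 = 4.900000 − 0.389235·(0.900000)/(1.102941) = 4.582384;  |Δ| = 0.317616
g(4.582384) = 0.004603
t3 = 4.582384 − 0.004603·(-0.317616)/(-0.384632) = 4.578583;  |Δ| = 0.003801
g(4.578583) = -0.000028
t4 = 4.578583 − (-0.000028)·(-0.003801)/(-0.004631) = 4.578606;  |Δ| = 0.000023
|t4 − t3| = 0.000023 < 10^{-3}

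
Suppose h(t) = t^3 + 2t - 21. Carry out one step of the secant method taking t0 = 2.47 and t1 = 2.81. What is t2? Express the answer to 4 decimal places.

2.5132

h(2.47) = -0.990777, h(2.81) = 6.808041
t2 = 2.810000 − 6.808041·(2.810000 − 2.470000) / (6.808041 − (-0.990777)) = 2.810000 − (2.314734)/(7.798818) = 2.513194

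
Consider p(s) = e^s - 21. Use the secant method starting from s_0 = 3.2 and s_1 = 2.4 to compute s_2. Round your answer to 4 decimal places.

p(3.2) = 3.532530, p(2.4) = -9.976824
s_2 = 2.400000 − (-9.976824)·(2.400000 − 3.200000) / (-9.976824 − 3.532530) = 2.400000 − (7.981459)/(-13.509354) = 2.990810

2.9908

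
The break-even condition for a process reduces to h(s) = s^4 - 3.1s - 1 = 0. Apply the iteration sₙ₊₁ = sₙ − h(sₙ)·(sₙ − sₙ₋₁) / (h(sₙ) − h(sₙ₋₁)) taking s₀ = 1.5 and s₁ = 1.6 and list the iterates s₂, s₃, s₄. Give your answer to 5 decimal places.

h(1.5) = -0.5875000, h(1.6) = 0.5936000
s₂ = 1.6000000 − 0.5936000·(1.6000000 − 1.5000000) / (0.5936000 − (-0.5875000)) = 1.6000000 − (0.0593600)/(1.1811000) = 1.5497418
h(1.5497418) = -0.0360388
s₃ = 1.5497418 − (-0.0360388)·(1.5497418 − 1.6000000) / (-0.0360388 − 0.5936000) = 1.5497418 − (0.0018112)/(-0.6296388) = 1.5526184
h(1.5526184) = -0.0020094
s₄ = 1.5526184 − (-0.0020094)·(1.5526184 − 1.5497418) / (-0.0020094 − (-0.0360388)) = 1.5526184 − (-0.0000058)/(0.0340294) = 1.5527883

1.54974, 1.55262, 1.55279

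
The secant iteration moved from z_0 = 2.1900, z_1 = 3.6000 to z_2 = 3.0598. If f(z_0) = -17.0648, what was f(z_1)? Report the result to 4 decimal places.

10.5983

The secant line through (2.1900, -17.0648) and (3.6000, f(z_1)) crosses zero at z_2 = 3.0598.
So (2.1900, -17.0648), (3.6000, f(z_1)), (3.0598, 0) are collinear:
f(z_1) = -17.0648 · (3.6000 − 3.0598) / (2.1900 − 3.0598) = -17.0648 · (0.540200)/(-0.869800) = 10.598304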